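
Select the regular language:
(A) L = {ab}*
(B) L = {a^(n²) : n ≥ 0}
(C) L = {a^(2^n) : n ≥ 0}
(A) {ab}*

(A) L = {ab}* is regular.

This can be recognized by a finite automaton (DFA/NFA).
Regular expressions like {ab}* define regular languages.

The other choices are not regular:
- {a^(2^n) : n ≥ 0}: After pumping, length is no longer a power of 2
- {a^(n²) : n ≥ 0}: After pumping, length is no longer a perfect square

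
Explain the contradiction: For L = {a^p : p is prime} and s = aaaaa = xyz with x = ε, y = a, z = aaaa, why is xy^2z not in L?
xy²z = aaaaaa ∉ L

Pumping with i = 2 replaces y = a by y² = aa:
- Original: s = xyz = aaaaa; aaaaa has length 5, which is prime, so it is in L
- Pumped: xy²z = ε · aa · aaaa = aaaaaa
- aaaaaa has length 6 = 2 × 3, which is not prime, so it is not in L

The pumping lemma would require xy²z ∈ L, so this decomposition yields a contradiction.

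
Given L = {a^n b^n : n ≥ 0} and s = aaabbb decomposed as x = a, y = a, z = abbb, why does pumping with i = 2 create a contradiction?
xy²z = aaaabbb ∉ L

Pumping with i = 2 replaces y = a by y² = aa:
- Original: s = xyz = aaabbb; aaabbb = a^3 b^3 has equal counts (3 = 3), so it is in L
- Pumped: xy²z = a · aa · abbb = aaaabbb
- aaaabbb has 4 a's and 3 b's; 4 ≠ 3, so it is not in L

The pumping lemma would require xy²z ∈ L, so this decomposition yields a contradiction.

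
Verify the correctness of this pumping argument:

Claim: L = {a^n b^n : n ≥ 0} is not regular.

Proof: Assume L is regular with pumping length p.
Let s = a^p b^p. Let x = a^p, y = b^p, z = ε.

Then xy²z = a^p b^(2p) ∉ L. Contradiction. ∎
The proof is INCORRECT.

Error: The decomposition violates |xy| ≤ p.
With x = a^p and y = b^p, we have |xy| = 2p > p.
The pumping lemma requires |xy| ≤ p, so y must be within the first p characters.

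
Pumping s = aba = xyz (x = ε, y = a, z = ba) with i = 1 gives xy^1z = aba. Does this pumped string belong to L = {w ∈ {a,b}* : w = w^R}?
Yes

xy¹z = ε · a · ba = aba.
aba reversed is aba, the same string, so it is a palindrome and is in L.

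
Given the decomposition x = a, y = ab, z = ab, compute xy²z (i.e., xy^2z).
aababab

Given x = 'a', y = 'ab', z = 'ab' and i = 2:

xy^2z = x + y·y·...·y (2 times) + z
       = 'a' + 'ab'^2 + 'ab'
       = 'a' + 'abab' + 'ab'
       = 'aababab'

The pumped string is 'aababab' with length 7.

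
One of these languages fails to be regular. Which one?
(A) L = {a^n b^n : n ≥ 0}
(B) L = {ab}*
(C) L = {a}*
(A) {a^n b^n : n ≥ 0}

(A) L = {a^n b^n : n ≥ 0} is NOT regular.

The pumping lemma can be used to prove this:
After pumping, the number of a's and b's become unequal

The other languages are regular because they can be recognized by finite automata.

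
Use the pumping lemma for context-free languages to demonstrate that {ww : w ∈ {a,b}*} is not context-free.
Assume for contradiction that L is context-free, and let p ≥ 1 be the pumping length given by the pumping lemma for CFLs.
Choose s = a^p b^p a^p b^p. Then s ∈ L (take w = a^p b^p) and |s| = 4p ≥ p.
By the CFL pumping lemma, s = uvxyz for some u, v, x, y, z with |vxy| ≤ p, |vy| ≥ 1, and uv^i xy^i z ∈ L for every i ≥ 0.

Write s as four blocks A₁ B₁ A₂ B₂ with A₁ = A₂ = a^p and B₁ = B₂ = b^p. Since |vxy| ≤ p, the window vxy lies inside at most two adjacent blocks. Take i = 0 and let t = uxz, so |t| = 4p − |vy| with 1 ≤ |vy| ≤ p. If |t| is odd, t ∉ L immediately, so assume |vy| is even (hence |vy| ≥ 2) and |t|/2 = 2p − |vy|/2, which satisfies p ≤ |t|/2 ≤ 2p − 1.

Case 1 (vxy inside A₁B₁): t = a^(p−j) b^(p−l) a^p b^p with j + l = |vy|. The second half of t has length < 2p, so it is a suffix of the trailing a^p b^p and ends in b; the first half is a^(p−j) b^(p−l) a^((j+l)/2), which ends in a because (j+l)/2 ≥ 1. The halves differ, so t ∉ L.

Case 2 (vxy inside B₁A₂, straddling the middle): t = a^p b^(p−j) a^(p−l) b^p with j + l = |vy|. If t = ww, then w is a prefix of t of length ≥ p, so w begins with a^p; and w is a suffix of t of length ≥ p, so w ends with b^p. That forces |w| ≥ 2p, contradicting |w| = |t|/2 ≤ 2p − 1. So t ∉ L.

Case 3 (vxy inside A₂B₂): t = a^p b^p a^(p−j) b^(p−l) with j + l = |vy|. The first half of t is a prefix of a^p b^p, so it begins with a; the second half is b^((j+l)/2) a^(p−j) b^(p−l), which begins with b. The halves differ, so t ∉ L.

In every case uv⁰xy⁰z = uxz ∉ L.

This contradicts the CFL pumping lemma, which requires uv^i xy^i z ∈ L for all i ≥ 0.
Hence L = {ww : w ∈ {a,b}*} is not context-free. ∎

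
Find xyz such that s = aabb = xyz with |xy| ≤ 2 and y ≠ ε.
x = '', y = 'aa', z = 'bb'

For s = aabb and p = 2, one valid decomposition is:
- x = '' (length 0)
- y = 'aa' (length 2)
- z = 'bb' (length 2)

Verification:
- xyz = '' + 'aa' + 'bb' = aabb ✓
- |xy| = 2 ≤ 2 ✓
- |y| = 2 > 0 ✓

All pumping lemma constraints are satisfied.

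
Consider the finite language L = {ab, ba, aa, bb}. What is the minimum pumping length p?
p = 3

For a finite language L, the pumping lemma holds vacuously if p > max|s| for s ∈ L.

The longest string in L = {ab, ba, aa, bb} has length 2.
If p = 3, then no string s ∈ L has |s| ≥ p, so the condition is vacuously true.

The minimum pumping length is p = 3.

Why no smaller p works: for any p ≤ 2, the longest string s ∈ L has |s| = 2 ≥ p, so it would
have to be pumpable; but pumping up (i = 2, 3, ...) produces ever longer strings, which cannot all lie in the
finite language L. So the pumping property fails for every p ≤ 2.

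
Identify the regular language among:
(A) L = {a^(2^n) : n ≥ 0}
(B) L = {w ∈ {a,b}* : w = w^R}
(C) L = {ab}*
(C) {ab}*

(C) L = {ab}* is regular.

This can be recognized by a finite automaton (DFA/NFA).
Regular expressions like {ab}* define regular languages.

The other choices are not regular:
- {w ∈ {a,b}* : w = w^R}: After pumping, the string is no longer symmetric
- {a^(2^n) : n ≥ 0}: After pumping, length is no longer a power of 2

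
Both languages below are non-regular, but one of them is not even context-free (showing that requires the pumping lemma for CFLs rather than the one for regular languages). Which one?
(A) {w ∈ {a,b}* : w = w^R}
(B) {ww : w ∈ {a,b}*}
(B) {ww : w ∈ {a,b}*}

(B) {ww : w ∈ {a,b}*} requires the CFL pumping lemma.

- {w ∈ {a,b}* : w = w^R} is context-free (but not regular)
  • Can be shown non-regular with the regular pumping lemma
  • After pumping, the string is no longer symmetric

- {ww : w ∈ {a,b}*} is NOT context-free
  • Requires the CFL pumping lemma to prove
  • Even a PDA cannot compare two arbitrary halves symbol by symbol; CFL pumping on a^p b^p a^p b^p fails

The CFL pumping lemma is "stronger" in that it can prove non-membership
in the larger class of context-free languages.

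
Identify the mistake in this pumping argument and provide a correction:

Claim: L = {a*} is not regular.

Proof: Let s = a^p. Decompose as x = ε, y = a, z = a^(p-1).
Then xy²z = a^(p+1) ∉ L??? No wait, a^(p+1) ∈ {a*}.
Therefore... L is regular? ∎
Error: The proof attempts to show a*  is not regular, but a* IS regular!

Correction: a* is a regular language (recognized by a simple DFA with one accepting state and self-loop on 'a'). The pumping lemma can only prove non-regularity, not regularity. For regular languages, pumping always works.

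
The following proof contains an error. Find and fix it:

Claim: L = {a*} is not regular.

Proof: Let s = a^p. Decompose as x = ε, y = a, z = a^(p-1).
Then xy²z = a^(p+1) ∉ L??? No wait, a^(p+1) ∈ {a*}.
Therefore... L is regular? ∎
Error: The proof attempts to show a*  is not regular, but a* IS regular!

Correction: a* is a regular language (recognized by a simple DFA with one accepting state and self-loop on 'a'). The pumping lemma can only prove non-regularity, not regularity. For regular languages, pumping always works.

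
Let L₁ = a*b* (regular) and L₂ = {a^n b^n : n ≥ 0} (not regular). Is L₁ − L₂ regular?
No — L₁ − L₂ is not regular.

a*b* − {a^n b^n} = {a^n b^m : n ≠ m}. If this were regular, then its complement intersected with a*b*, namely {a^n b^n : n ≥ 0}, would be regular too (closure under complement and intersection) — contradiction. So L₁ − L₂ is not regular.

Note that the bare facts "L₁ regular, L₂ non-regular" do not settle the question by themselves: the closure of regular languages under ∪, ∩, complement and difference applies only when BOTH operands are regular. With a non-regular operand the result can come out regular or non-regular depending on the specific languages, so one has to work out L₁ − L₂ for this particular pair, as above.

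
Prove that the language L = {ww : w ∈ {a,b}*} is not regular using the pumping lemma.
Assume for contradiction that L is regular, and let p ≥ 1 be the pumping length given by the pumping lemma.
Choose s = a^p b a^p b. Then s ∈ L (take w = a^p b) and |s| = 2p + 2 ≥ p.
By the pumping lemma, s = xyz for some x, y, z with |xy| ≤ p, |y| ≥ 1, and xy^i z ∈ L for every i ≥ 0.
Since |xy| ≤ p and the first p symbols of s are all a's, y = a^k for some k with 1 ≤ k ≤ p.

Take i = 2: t = xy²z = a^(p + k) b a^p b.
Suppose t = uu for some string u. The string t contains exactly two b's and ends in b, so u contains exactly one b and ends in b; hence u = a^j b for some j, and uu = a^j b a^j b. Comparing with t = a^(p + k) b a^p b forces j = p + k (first block) and j = p (second block), which is impossible since k ≥ 1. So t ∉ L.

This contradicts the pumping lemma, which requires xy^i z ∈ L for all i ≥ 0.
Hence L = {ww : w ∈ {a,b}*} is not regular. ∎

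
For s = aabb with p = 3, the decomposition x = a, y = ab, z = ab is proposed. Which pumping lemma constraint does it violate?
Violated: xyz = s

The decomposition x = a, y = ab, z = ab for s = aabb with p = 3
violates the constraint: xyz = s

xyz = 'a' + 'ab' + 'ab' = 'aabab' ≠ 'aabb' = s. The decomposition doesn't reconstruct s.

Pumping lemma constraints:
1. xyz = s (decomposition is valid)
2. |xy| ≤ p
3. |y| > 0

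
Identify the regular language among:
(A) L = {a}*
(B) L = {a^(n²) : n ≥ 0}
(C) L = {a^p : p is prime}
(A) {a}*

(A) L = {a}* is regular.

This can be recognized by a finite automaton (DFA/NFA).
Regular expressions like {a}* define regular languages.

The other choices are not regular:
- {a^p : p is prime}: After pumping, the length becomes composite
- {a^(n²) : n ≥ 0}: After pumping, length is no longer a perfect square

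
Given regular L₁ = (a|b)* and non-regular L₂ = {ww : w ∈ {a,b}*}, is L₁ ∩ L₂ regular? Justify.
No — L₁ ∩ L₂ is not regular.

(a|b)* is all strings over {a,b}, so L₁ ∩ L₂ = {ww : w ∈ {a,b}*} = L₂ itself, which is not regular (pump s = a^p b a^p b).

Note that the bare facts "L₁ regular, L₂ non-regular" do not settle the question by themselves: the closure of regular languages under ∪, ∩, complement and difference applies only when BOTH operands are regular. With a non-regular operand the result can come out regular or non-regular depending on the specific languages, so one has to work out L₁ ∩ L₂ for this particular pair, as above.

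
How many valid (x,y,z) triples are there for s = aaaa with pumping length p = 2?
3

For s = 'aaaa' with pumping length p = 2:

Constraints: |xy| ≤ 2, |y| > 0

Valid decompositions (|xy| ≤ p, |y| ≥ 1):
  • x='', y='a', z='aaa'
  • x='a', y='a', z='aa'
  • x='', y='aa', z='aa'

Total count: 3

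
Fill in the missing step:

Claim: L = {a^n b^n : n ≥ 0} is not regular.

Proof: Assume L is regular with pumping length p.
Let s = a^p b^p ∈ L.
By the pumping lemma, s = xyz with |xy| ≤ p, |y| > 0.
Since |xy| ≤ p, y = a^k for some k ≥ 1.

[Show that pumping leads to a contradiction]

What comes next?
Consider xy²z = a^(p+k) b^p.

Since k ≥ 1, we have p + k > p.
So xy²z has more a's than b's: (p+k) a's vs p b's.
This means xy²z ∉ L because a^n b^n requires equal counts.

This contradicts the pumping lemma which states xy²z ∈ L.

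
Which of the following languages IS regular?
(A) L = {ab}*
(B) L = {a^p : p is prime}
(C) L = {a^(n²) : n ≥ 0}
(A) {ab}*

(A) L = {ab}* is regular.

This can be recognized by a finite automaton (DFA/NFA).
Regular expressions like {ab}* define regular languages.

The other choices are not regular:
- {a^p : p is prime}: After pumping, the length becomes composite
- {a^(n²) : n ≥ 0}: After pumping, length is no longer a perfect square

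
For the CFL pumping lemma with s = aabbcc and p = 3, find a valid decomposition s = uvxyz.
u='aa', v='b', x='b', y='c', z='c'

For s = aabbcc with pumping length p = 3:

One valid decomposition:
- u = 'aa'
- v = 'b'
- x = 'b'
- y = 'c'
- z = 'c'

Verification:
- uvxyz = 'aa' + 'b' + 'b' + 'c' + 'c' = aabbcc ✓
- |vxy| = |'bbc'| = 3 ≤ 3 ✓
- |vy| = |'bc'| = 2 > 0 ✓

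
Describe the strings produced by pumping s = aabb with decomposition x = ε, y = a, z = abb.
{xy^i z : i ≥ 0} = {a^(i+1) b^2 : i ≥ 0} = {abb, aabb, aaabb, ...}

With x = ε, y = a, z = abb: Starting with aabb and pumping the first 'a' (z = abb keeps the second 'a'), we get strings with i+1 a's followed by 2 b's for i = 0, 1, 2, ...; note bb is not produced because z always contributes one a.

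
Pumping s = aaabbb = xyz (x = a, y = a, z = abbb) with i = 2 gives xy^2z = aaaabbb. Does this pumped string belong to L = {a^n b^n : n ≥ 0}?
No

xy²z = a · aa · abbb = aaaabbb.
aaaabbb has 4 a's and 3 b's; 4 ≠ 3, so it is not in L.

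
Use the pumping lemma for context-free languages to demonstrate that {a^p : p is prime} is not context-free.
Assume for contradiction that L is context-free, and let p ≥ 1 be the pumping length given by the pumping lemma for CFLs.
Choose a prime q with q ≥ p and let s = a^q. Then s ∈ L and |s| = q ≥ p.
By the CFL pumping lemma, s = uvxyz for some u, v, x, y, z with |vxy| ≤ p, |vy| ≥ 1, and uv^i xy^i z ∈ L for every i ≥ 0.
All symbols are a's, so only lengths matter: let k = |vy|, with 1 ≤ k ≤ p. Then |uv^i xy^i z| = q + (i − 1)k.

Take i = q + 1: the length is q + qk = q(k + 1).
Both factors satisfy q ≥ 2 and k + 1 ≥ 2, so q(k + 1) is composite and uv^(q+1) xy^(q+1) z ∉ L.

This contradicts the CFL pumping lemma, which requires uv^i xy^i z ∈ L for all i ≥ 0.
Hence L = {a^p : p is prime} is not context-free. ∎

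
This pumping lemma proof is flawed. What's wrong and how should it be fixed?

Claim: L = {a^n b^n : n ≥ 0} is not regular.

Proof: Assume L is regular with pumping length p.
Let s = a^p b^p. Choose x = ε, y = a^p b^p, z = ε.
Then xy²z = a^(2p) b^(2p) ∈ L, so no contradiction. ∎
Error: The decomposition violates |xy| ≤ p. With y = a^p b^p, |xy| = |y| = 2p > p. (The proof also miscomputes xy²z, which would be a^p b^p a^p b^p rather than a^(2p) b^(2p), and it wrongly treats one harmless decomposition as settling the matter — the prover does not get to choose the decomposition.)

Correction: The pumping lemma requires |xy| ≤ p, and the argument must handle every decomposition satisfying |xy| ≤ p, |y| ≥ 1. Since s starts with p a's, any such y consists only of a's, say y = a^k with k ≥ 1. Then xy²z = a^(p+k) b^p has unequal numbers of a's and b's, so xy²z ∉ L — the required contradiction.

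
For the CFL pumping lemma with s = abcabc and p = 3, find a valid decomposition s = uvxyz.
u='ab', v='c', x='a', y='b', z='c'

For s = abcabc with pumping length p = 3:

One valid decomposition:
- u = 'ab'
- v = 'c'
- x = 'a'
- y = 'b'
- z = 'c'

Verification:
- uvxyz = 'ab' + 'c' + 'a' + 'b' + 'c' = abcabc ✓
- |vxy| = |'cab'| = 3 ≤ 3 ✓
- |vy| = |'cb'| = 2 > 0 ✓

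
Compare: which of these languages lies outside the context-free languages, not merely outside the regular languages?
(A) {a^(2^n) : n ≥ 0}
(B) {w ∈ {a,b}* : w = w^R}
(A) {a^(2^n) : n ≥ 0}

(A) {a^(2^n) : n ≥ 0} requires the CFL pumping lemma.

- {w ∈ {a,b}* : w = w^R} is context-free (but not regular)
  • Can be shown non-regular with the regular pumping lemma
  • After pumping, the string is no longer symmetric

- {a^(2^n) : n ≥ 0} is NOT context-free
  • Requires the CFL pumping lemma to prove
  • Gaps between powers of 2 grow exponentially

The CFL pumping lemma is "stronger" in that it can prove non-membership
in the larger class of context-free languages.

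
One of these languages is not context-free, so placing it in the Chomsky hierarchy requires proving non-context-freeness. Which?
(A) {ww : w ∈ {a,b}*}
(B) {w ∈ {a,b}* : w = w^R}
(A) {ww : w ∈ {a,b}*}

(A) {ww : w ∈ {a,b}*} requires the CFL pumping lemma.

- {w ∈ {a,b}* : w = w^R} is context-free (but not regular)
  • Can be shown non-regular with the regular pumping lemma
  • After pumping, the string is no longer symmetric

- {ww : w ∈ {a,b}*} is NOT context-free
  • Requires the CFL pumping lemma to prove
  • Cannot verify equality of two arbitrary substrings

The CFL pumping lemma is "stronger" in that it can prove non-membership
in the larger class of context-free languages.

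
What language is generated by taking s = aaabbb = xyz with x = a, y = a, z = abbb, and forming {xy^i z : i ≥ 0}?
{xy^i z : i ≥ 0} = {a^(2+i) b^3 : i ≥ 0} = {aabbb, aaabbb, aaaabbb, ...}

With x = a, y = a, z = abbb: Starting with aaabbb and pumping the second 'a', we get strings with 2+i a's followed by 3 b's for i = 0, 1, 2, ...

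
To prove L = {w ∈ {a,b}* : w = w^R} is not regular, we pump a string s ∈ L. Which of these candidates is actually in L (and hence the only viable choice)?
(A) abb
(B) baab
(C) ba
(B) baab

The pumping lemma is applied to a string s that lies in L, so first check membership of each option:
- (A) abb reversed is bba ≠ abb, so it is not a palindrome and is not in L ✗
- (B) baab reversed is baab, the same string, so it is a palindrome and is in L ✓
- (C) ba reversed is ab ≠ ba, so it is not a palindrome and is not in L ✗

Only (B) baab is in L, so it is the only candidate that could play the role of s.
(In a complete proof one picks s in terms of the pumping length p so that |s| ≥ p is guaranteed; a fixed string like baab illustrates the shape of such an s.)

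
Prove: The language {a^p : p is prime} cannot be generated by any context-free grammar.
Assume for contradiction that L is context-free, and let p ≥ 1 be the pumping length given by the pumping lemma for CFLs.
Choose a prime q with q ≥ p and let s = a^q. Then s ∈ L and |s| = q ≥ p.
By the CFL pumping lemma, s = uvxyz for some u, v, x, y, z with |vxy| ≤ p, |vy| ≥ 1, and uv^i xy^i z ∈ L for every i ≥ 0.
All symbols are a's, so only lengths matter: let k = |vy|, with 1 ≤ k ≤ p. Then |uv^i xy^i z| = q + (i − 1)k.

Take i = q + 1: the length is q + qk = q(k + 1).
Both factors satisfy q ≥ 2 and k + 1 ≥ 2, so q(k + 1) is composite and uv^(q+1) xy^(q+1) z ∉ L.

This contradicts the CFL pumping lemma, which requires uv^i xy^i z ∈ L for all i ≥ 0.
Hence L = {a^p : p is prime} is not context-free. ∎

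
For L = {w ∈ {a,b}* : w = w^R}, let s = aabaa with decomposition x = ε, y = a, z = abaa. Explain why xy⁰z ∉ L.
xy⁰z = abaa ∉ L

Pumping with i = 0 replaces y = a by y⁰ = ε:
- Original: s = xyz = aabaa; aabaa reversed is aabaa, the same string, so it is a palindrome and is in L
- Pumped: xy⁰z = ε · ε · abaa = abaa
- abaa reversed is aaba ≠ abaa, so it is not a palindrome and is not in L

The pumping lemma would require xy⁰z ∈ L, so this decomposition yields a contradiction.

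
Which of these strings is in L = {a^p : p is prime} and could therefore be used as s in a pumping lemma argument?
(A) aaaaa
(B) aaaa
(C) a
(A) aaaaa

The pumping lemma is applied to a string s that lies in L, so first check membership of each option:
- (A) aaaaa has length 5, which is prime, so it is in L ✓
- (B) aaaa has length 4 = 2 × 2, which is not prime, so it is not in L ✗
- (C) a has length 1, which is not prime, so it is not in L ✗

Only (A) aaaaa is in L, so it is the only candidate that could play the role of s.
(In a complete proof one picks s in terms of the pumping length p so that |s| ≥ p is guaranteed; a fixed string like aaaaa illustrates the shape of such an s.)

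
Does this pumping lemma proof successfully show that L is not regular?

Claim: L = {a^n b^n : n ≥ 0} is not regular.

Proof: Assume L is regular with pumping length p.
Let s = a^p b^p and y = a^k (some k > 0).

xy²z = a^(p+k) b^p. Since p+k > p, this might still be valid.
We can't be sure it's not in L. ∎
The proof is INCORRECT.

Error: The conclusion is wrong.
xy²z = a^(p+k) b^p is definitely NOT in L because the number of a's (p+k) ≠ number of b's (p).
The proof incorrectly doubts what is actually a valid contradiction.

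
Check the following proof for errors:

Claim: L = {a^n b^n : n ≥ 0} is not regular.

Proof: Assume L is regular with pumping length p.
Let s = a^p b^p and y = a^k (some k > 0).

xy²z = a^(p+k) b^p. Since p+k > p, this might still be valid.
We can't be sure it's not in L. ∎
The proof is INCORRECT.

Error: The conclusion is wrong.
xy²z = a^(p+k) b^p is definitely NOT in L because the number of a's (p+k) ≠ number of b's (p).
The proof incorrectly doubts what is actually a valid contradiction.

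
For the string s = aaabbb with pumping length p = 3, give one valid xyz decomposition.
x = '', y = 'aaa', z = 'bbb'

For s = aaabbb and p = 3, one valid decomposition is:
- x = '' (length 0)
- y = 'aaa' (length 3)
- z = 'bbb' (length 3)

Verification:
- xyz = '' + 'aaa' + 'bbb' = aaabbb ✓
- |xy| = 3 ≤ 3 ✓
- |y| = 3 > 0 ✓

All pumping lemma constraints are satisfied.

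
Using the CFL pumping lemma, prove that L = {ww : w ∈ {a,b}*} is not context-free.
Assume for contradiction that L is context-free, and let p ≥ 1 be the pumping length given by the pumping lemma for CFLs.
Choose s = a^p b^p a^p b^p. Then s ∈ L (take w = a^p b^p) and |s| = 4p ≥ p.
By the CFL pumping lemma, s = uvxyz for some u, v, x, y, z with |vxy| ≤ p, |vy| ≥ 1, and uv^i xy^i z ∈ L for every i ≥ 0.

Write s as four blocks A₁ B₁ A₂ B₂ with A₁ = A₂ = a^p and B₁ = B₂ = b^p. Since |vxy| ≤ p, the window vxy lies inside at most two adjacent blocks. Take i = 0 and let t = uxz, so |t| = 4p − |vy| with 1 ≤ |vy| ≤ p. If |t| is odd, t ∉ L immediately, so assume |vy| is even (hence |vy| ≥ 2) and |t|/2 = 2p − |vy|/2, which satisfies p ≤ |t|/2 ≤ 2p − 1.

Case 1 (vxy inside A₁B₁): t = a^(p−j) b^(p−l) a^p b^p with j + l = |vy|. The second half of t has length < 2p, so it is a suffix of the trailing a^p b^p and ends in b; the first half is a^(p−j) b^(p−l) a^((j+l)/2), which ends in a because (j+l)/2 ≥ 1. The halves differ, so t ∉ L.

Case 2 (vxy inside B₁A₂, straddling the middle): t = a^p b^(p−j) a^(p−l) b^p with j + l = |vy|. If t = ww, then w is a prefix of t of length ≥ p, so w begins with a^p; and w is a suffix of t of length ≥ p, so w ends with b^p. That forces |w| ≥ 2p, contradicting |w| = |t|/2 ≤ 2p − 1. So t ∉ L.

Case 3 (vxy inside A₂B₂): t = a^p b^p a^(p−j) b^(p−l) with j + l = |vy|. The first half of t is a prefix of a^p b^p, so it begins with a; the second half is b^((j+l)/2) a^(p−j) b^(p−l), which begins with b. The halves differ, so t ∉ L.

In every case uv⁰xy⁰z = uxz ∉ L.

This contradicts the CFL pumping lemma, which requires uv^i xy^i z ∈ L for all i ≥ 0.
Hence L = {ww : w ∈ {a,b}*} is not context-free. ∎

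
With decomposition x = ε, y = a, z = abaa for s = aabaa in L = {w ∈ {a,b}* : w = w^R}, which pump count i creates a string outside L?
i = 2

xy²z = ε · aa · abaa = aaabaa; aaabaa reversed is aabaaa ≠ aaabaa, so it is not a palindrome and is not in L.
(Other choices also work, e.g. i = 0, 3; only i = 1 is guaranteed to stay in L since xy¹z = s.)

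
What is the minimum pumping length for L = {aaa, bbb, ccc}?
p = 4

For a finite language L, the pumping lemma holds vacuously if p > max|s| for s ∈ L.

The longest string in L = {aaa, bbb, ccc} has length 3.
If p = 4, then no string s ∈ L has |s| ≥ p, so the condition is vacuously true.

The minimum pumping length is p = 4.

Why no smaller p works: for any p ≤ 3, the longest string s ∈ L has |s| = 3 ≥ p, so it would
have to be pumpable; but pumping up (i = 2, 3, ...) produces ever longer strings, which cannot all lie in the
finite language L. So the pumping property fails for every p ≤ 3.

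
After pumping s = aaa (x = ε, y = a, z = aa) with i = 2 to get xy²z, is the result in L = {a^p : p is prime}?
No

xy²z = ε · aa · aa = aaaa.
aaaa has length 4 = 2 × 2, which is not prime, so it is not in L.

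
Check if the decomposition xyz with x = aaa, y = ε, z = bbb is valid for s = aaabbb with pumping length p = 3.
Violated: |y| > 0

The decomposition x = aaa, y = ε, z = bbb for s = aaabbb with p = 3
violates the constraint: |y| > 0

|y| = 0, but the pumping lemma requires |y| > 0 (y must be non-empty).

Pumping lemma constraints:
1. xyz = s (decomposition is valid)
2. |xy| ≤ p
3. |y| > 0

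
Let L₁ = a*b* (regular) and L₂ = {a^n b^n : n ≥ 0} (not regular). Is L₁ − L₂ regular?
No — L₁ − L₂ is not regular.

a*b* − {a^n b^n} = {a^n b^m : n ≠ m}. If this were regular, then its complement intersected with a*b*, namely {a^n b^n : n ≥ 0}, would be regular too (closure under complement and intersection) — contradiction. So L₁ − L₂ is not regular.

Note that the bare facts "L₁ regular, L₂ non-regular" do not settle the question by themselves: the closure of regular languages under ∪, ∩, complement and difference applies only when BOTH operands are regular. With a non-regular operand the result can come out regular or non-regular depending on the specific languages, so one has to work out L₁ − L₂ for this particular pair, as above.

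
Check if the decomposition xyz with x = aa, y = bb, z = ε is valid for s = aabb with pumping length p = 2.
Violated: |xy| ≤ p

The decomposition x = aa, y = bb, z = ε for s = aabb with p = 2
violates the constraint: |xy| ≤ p

|xy| = |aabb| = 4 > 2 = p. The decomposition puts too many characters in xy.

Pumping lemma constraints:
1. xyz = s (decomposition is valid)
2. |xy| ≤ p
3. |y| > 0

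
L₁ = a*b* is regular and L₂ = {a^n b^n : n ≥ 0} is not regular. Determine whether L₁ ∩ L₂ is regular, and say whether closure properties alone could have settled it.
No — L₁ ∩ L₂ is not regular.

Every string a^n b^n already lies in a*b*, so L₁ ∩ L₂ = {a^n b^n : n ≥ 0} = L₂ itself, which is the standard non-regular language (pump s = a^p b^p).

Note that the bare facts "L₁ regular, L₂ non-regular" do not settle the question by themselves: the closure of regular languages under ∪, ∩, complement and difference applies only when BOTH operands are regular. With a non-regular operand the result can come out regular or non-regular depending on the specific languages, so one has to work out L₁ ∩ L₂ for this particular pair, as above.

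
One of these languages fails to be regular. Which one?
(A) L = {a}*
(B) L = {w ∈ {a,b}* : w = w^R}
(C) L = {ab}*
(B) {w ∈ {a,b}* : w = w^R}

(B) L = {w ∈ {a,b}* : w = w^R} is NOT regular.

The pumping lemma can be used to prove this:
After pumping, the string is no longer symmetric

The other languages are regular because they can be recognized by finite automata.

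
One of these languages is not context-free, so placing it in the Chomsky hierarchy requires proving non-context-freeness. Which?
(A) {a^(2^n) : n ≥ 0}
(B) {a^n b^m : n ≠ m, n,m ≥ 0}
(A) {a^(2^n) : n ≥ 0}

(A) {a^(2^n) : n ≥ 0} requires the CFL pumping lemma.

- {a^n b^m : n ≠ m, n,m ≥ 0} is context-free (but not regular)
  • Can be shown non-regular with the regular pumping lemma
  • After pumping a's, we can make n = m

- {a^(2^n) : n ≥ 0} is NOT context-free
  • Requires the CFL pumping lemma to prove
  • Gaps between powers of 2 grow exponentially

The CFL pumping lemma is "stronger" in that it can prove non-membership
in the larger class of context-free languages.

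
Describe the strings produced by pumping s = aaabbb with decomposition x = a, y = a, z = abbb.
{xy^i z : i ≥ 0} = {a^(2+i) b^3 : i ≥ 0} = {aabbb, aaabbb, aaaabbb, ...}

With x = a, y = a, z = abbb: Starting with aaabbb and pumping the second 'a', we get strings with 2+i a's followed by 3 b's for i = 0, 1, 2, ...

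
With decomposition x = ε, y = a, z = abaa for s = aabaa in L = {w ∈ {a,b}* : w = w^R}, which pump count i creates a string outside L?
i = 0

xy⁰z = ε · ε · abaa = abaa; abaa reversed is aaba ≠ abaa, so it is not a palindrome and is not in L.
(Other choices also work, e.g. i = 2, 3; only i = 1 is guaranteed to stay in L since xy¹z = s.)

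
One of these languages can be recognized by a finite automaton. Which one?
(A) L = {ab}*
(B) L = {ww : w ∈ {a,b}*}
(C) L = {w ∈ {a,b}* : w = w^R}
(A) {ab}*

(A) L = {ab}* is regular.

This can be recognized by a finite automaton (DFA/NFA).
Regular expressions like {ab}* define regular languages.

The other choices are not regular:
- {w ∈ {a,b}* : w = w^R}: After pumping, the string is no longer symmetric
- {ww : w ∈ {a,b}*}: After pumping, the two halves no longer match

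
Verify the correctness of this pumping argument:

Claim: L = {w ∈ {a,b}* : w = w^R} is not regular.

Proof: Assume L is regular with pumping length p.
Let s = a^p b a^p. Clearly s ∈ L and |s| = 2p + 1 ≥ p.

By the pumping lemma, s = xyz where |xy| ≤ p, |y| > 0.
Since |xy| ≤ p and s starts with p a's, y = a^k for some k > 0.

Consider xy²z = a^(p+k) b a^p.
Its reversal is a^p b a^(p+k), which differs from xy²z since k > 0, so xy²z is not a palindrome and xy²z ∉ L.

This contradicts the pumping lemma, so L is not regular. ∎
The proof is correct.

This proof is valid because:
1. s = a^p b a^p is in L and is chosen in terms of p, so |s| ≥ p holds for every p
2. The decomposition analysis is correct: |xy| ≤ p forces y to lie inside the leading a's
3. The contradiction is valid: a^(p+k) b a^p has more a's before the b than after it, so it is not a palindrome
4. The conclusion follows logically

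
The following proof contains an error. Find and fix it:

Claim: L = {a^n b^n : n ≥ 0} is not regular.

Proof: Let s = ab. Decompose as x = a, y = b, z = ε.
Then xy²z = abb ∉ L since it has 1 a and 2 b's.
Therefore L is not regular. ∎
Error: The string s = ab might be shorter than the pumping length p.

Correction: Choose s = a^p b^p to ensure |s| ≥ p. Also, the decomposition is wrong: with |xy| ≤ p, y cannot include b's when s starts with p a's.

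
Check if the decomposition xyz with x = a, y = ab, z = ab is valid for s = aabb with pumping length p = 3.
Violated: xyz = s

The decomposition x = a, y = ab, z = ab for s = aabb with p = 3
violates the constraint: xyz = s

xyz = 'a' + 'ab' + 'ab' = 'aabab' ≠ 'aabb' = s. The decomposition doesn't reconstruct s.

Pumping lemma constraints:
1. xyz = s (decomposition is valid)
2. |xy| ≤ p
3. |y| > 0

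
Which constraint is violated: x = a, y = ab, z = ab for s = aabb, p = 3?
Violated: xyz = s

The decomposition x = a, y = ab, z = ab for s = aabb with p = 3
violates the constraint: xyz = s

xyz = 'a' + 'ab' + 'ab' = 'aabab' ≠ 'aabb' = s. The decomposition doesn't reconstruct s.

Pumping lemma constraints:
1. xyz = s (decomposition is valid)
2. |xy| ≤ p
3. |y| > 0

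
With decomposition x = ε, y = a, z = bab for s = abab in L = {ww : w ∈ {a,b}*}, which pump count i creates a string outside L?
i = 0

xy⁰z = ε · ε · bab = bab; bab has odd length 3, so it cannot be written as ww and is not in L.
(Other choices also work, e.g. i = 2, 3; only i = 1 is guaranteed to stay in L since xy¹z = s.)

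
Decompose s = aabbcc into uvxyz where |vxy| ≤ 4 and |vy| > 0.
u='a', v='a', x='bb', y='c', z='c'

For s = aabbcc with pumping length p = 4:

One valid decomposition:
- u = 'a'
- v = 'a'
- x = 'bb'
- y = 'c'
- z = 'c'

Verification:
- uvxyz = 'a' + 'a' + 'bb' + 'c' + 'c' = aabbcc ✓
- |vxy| = |'abbc'| = 4 ≤ 4 ✓
- |vy| = |'ac'| = 2 > 0 ✓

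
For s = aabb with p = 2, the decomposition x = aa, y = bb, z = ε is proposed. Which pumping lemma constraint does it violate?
Violated: |xy| ≤ p

The decomposition x = aa, y = bb, z = ε for s = aabb with p = 2
violates the constraint: |xy| ≤ p

|xy| = |aabb| = 4 > 2 = p. The decomposition puts too many characters in xy.

Pumping lemma constraints:
1. xyz = s (decomposition is valid)
2. |xy| ≤ p
3. |y| > 0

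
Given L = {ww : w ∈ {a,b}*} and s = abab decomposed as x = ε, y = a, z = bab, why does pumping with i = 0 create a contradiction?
xy⁰z = bab ∉ L

Pumping with i = 0 replaces y = a by y⁰ = ε:
- Original: s = xyz = abab; abab splits into halves ab · ab, which are equal, so it is in L (w = ab)
- Pumped: xy⁰z = ε · ε · bab = bab
- bab has odd length 3, so it cannot be written as ww and is not in L

The pumping lemma would require xy⁰z ∈ L, so this decomposition yields a contradiction.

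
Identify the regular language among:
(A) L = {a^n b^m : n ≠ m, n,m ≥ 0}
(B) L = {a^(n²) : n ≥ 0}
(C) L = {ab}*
(C) {ab}*

(C) L = {ab}* is regular.

This can be recognized by a finite automaton (DFA/NFA).
Regular expressions like {ab}* define regular languages.

The other choices are not regular:
- {a^(n²) : n ≥ 0}: After pumping, length is no longer a perfect square
- {a^n b^m : n ≠ m, n,m ≥ 0}: After pumping a's, we can make n = m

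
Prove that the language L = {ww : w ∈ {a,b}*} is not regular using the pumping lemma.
Assume for contradiction that L is regular, and let p ≥ 1 be the pumping length given by the pumping lemma.
Choose s = a^p b a^p b. Then s ∈ L (take w = a^p b) and |s| = 2p + 2 ≥ p.
By the pumping lemma, s = xyz for some x, y, z with |xy| ≤ p, |y| ≥ 1, and xy^i z ∈ L for every i ≥ 0.
Since |xy| ≤ p and the first p symbols of s are all a's, y = a^k for some k with 1 ≤ k ≤ p.

Take i = 2: t = xy²z = a^(p + k) b a^p b.
Suppose t = uu for some string u. The string t contains exactly two b's and ends in b, so u contains exactly one b and ends in b; hence u = a^j b for some j, and uu = a^j b a^j b. Comparing with t = a^(p + k) b a^p b forces j = p + k (first block) and j = p (second block), which is impossible since k ≥ 1. So t ∉ L.

This contradicts the pumping lemma, which requires xy^i z ∈ L for all i ≥ 0.
Hence L = {ww : w ∈ {a,b}*} is not regular. ∎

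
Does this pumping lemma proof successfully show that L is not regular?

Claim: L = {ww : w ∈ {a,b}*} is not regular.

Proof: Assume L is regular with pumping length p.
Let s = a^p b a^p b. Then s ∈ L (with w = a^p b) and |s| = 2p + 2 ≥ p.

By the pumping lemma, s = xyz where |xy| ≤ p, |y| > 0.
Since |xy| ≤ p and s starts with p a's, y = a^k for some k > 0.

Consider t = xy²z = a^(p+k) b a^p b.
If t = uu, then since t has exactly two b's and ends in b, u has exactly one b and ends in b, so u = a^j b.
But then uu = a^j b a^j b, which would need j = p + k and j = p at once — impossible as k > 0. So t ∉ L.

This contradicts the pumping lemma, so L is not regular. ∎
The proof is correct.

This proof is valid because:
1. s = a^p b a^p b is in L and is chosen in terms of p, so |s| ≥ p holds for every p
2. The decomposition analysis is correct: |xy| ≤ p forces y to lie inside the leading a's
3. The contradiction is valid: the argument shows a^(p+k) b a^p b cannot be split into two equal halves
4. The conclusion follows logically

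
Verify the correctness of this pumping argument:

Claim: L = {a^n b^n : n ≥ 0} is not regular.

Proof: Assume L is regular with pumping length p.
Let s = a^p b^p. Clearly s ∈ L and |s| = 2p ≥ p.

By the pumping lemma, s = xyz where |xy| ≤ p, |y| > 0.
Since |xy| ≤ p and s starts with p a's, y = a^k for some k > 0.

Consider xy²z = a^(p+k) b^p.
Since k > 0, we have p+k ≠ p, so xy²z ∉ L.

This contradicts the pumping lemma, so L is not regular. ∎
The proof is correct.

This proof is valid because:
1. The string s = a^p b^p is correctly in L
2. The decomposition analysis is correct: y must consist only of a's
3. The contradiction is valid: pumping increases a's but not b's
4. The conclusion follows logically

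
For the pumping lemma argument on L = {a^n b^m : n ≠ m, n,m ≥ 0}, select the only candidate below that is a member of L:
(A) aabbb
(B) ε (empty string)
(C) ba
(A) aabbb

The pumping lemma is applied to a string s that lies in L, so first check membership of each option:
- (A) aabbb = a^2 b^3 with 2 ≠ 3, so it is in L ✓
- (B) ε = a^0 b^0 has n = m = 0, so it is not in L ✗
- (C) ba has an a after a b, so it is not of the form a^n b^m and is not in L ✗

Only (A) aabbb is in L, so it is the only candidate that could play the role of s.
(In a complete proof one picks s in terms of the pumping length p so that |s| ≥ p is guaranteed; a fixed string like aabbb illustrates the shape of such an s.)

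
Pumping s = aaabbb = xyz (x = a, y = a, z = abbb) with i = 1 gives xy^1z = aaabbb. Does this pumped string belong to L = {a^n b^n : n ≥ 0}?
Yes

xy¹z = a · a · abbb = aaabbb.
aaabbb = a^3 b^3 has equal counts (3 = 3), so it is in L.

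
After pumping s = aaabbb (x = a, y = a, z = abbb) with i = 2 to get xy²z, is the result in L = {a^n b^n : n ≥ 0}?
No

xy²z = a · aa · abbb = aaaabbb.
aaaabbb has 4 a's and 3 b's; 4 ≠ 3, so it is not in L.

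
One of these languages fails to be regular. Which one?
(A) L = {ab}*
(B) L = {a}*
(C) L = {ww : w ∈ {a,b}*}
(C) {ww : w ∈ {a,b}*}

(C) L = {ww : w ∈ {a,b}*} is NOT regular.

The pumping lemma can be used to prove this:
After pumping, the two halves no longer match

The other languages are regular because they can be recognized by finite automata.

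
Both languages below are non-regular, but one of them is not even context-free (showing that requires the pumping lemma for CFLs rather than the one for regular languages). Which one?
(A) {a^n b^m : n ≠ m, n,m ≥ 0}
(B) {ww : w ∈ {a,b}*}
(B) {ww : w ∈ {a,b}*}

(B) {ww : w ∈ {a,b}*} requires the CFL pumping lemma.

- {a^n b^m : n ≠ m, n,m ≥ 0} is context-free (but not regular)
  • Can be shown non-regular with the regular pumping lemma
  • After pumping a's, we can make n = m

- {ww : w ∈ {a,b}*} is NOT context-free
  • Requires the CFL pumping lemma to prove
  • Cannot verify equality of two arbitrary substrings

The CFL pumping lemma is "stronger" in that it can prove non-membership
in the larger class of context-free languages.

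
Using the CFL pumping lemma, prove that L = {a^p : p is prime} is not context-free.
Assume for contradiction that L is context-free, and let p ≥ 1 be the pumping length given by the pumping lemma for CFLs.
Choose a prime q with q ≥ p and let s = a^q. Then s ∈ L and |s| = q ≥ p.
By the CFL pumping lemma, s = uvxyz for some u, v, x, y, z with |vxy| ≤ p, |vy| ≥ 1, and uv^i xy^i z ∈ L for every i ≥ 0.
All symbols are a's, so only lengths matter: let k = |vy|, with 1 ≤ k ≤ p. Then |uv^i xy^i z| = q + (i − 1)k.

Take i = q + 1: the length is q + qk = q(k + 1).
Both factors satisfy q ≥ 2 and k + 1 ≥ 2, so q(k + 1) is composite and uv^(q+1) xy^(q+1) z ∉ L.

This contradicts the CFL pumping lemma, which requires uv^i xy^i z ∈ L for all i ≥ 0.
Hence L = {a^p : p is prime} is not context-free. ∎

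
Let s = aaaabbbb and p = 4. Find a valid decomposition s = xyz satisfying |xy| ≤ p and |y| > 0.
x = 'aa', y = 'a', z = 'abbbb'

For s = aaaabbbb and p = 4, one valid decomposition is:
- x = 'aa' (length 2)
- y = 'a' (length 1)
- z = 'abbbb' (length 5)

Verification:
- xyz = 'aa' + 'a' + 'abbbb' = aaaabbbb ✓
- |xy| = 3 ≤ 4 ✓
- |y| = 1 > 0 ✓

All pumping lemma constraints are satisfied.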